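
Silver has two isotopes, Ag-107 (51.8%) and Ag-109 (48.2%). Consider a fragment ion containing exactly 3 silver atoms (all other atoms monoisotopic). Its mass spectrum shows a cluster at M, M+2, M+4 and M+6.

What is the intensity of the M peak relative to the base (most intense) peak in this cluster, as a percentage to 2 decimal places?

35.82%

Binomial terms of (0.518 + 0.482)^3: M 0.1390, M+2 0.3880, M+4 0.3610, M+6 0.1120 → M+2 is the base peak.
P(M+2) = C(3,1) × 0.518^2 × 0.482^1 = 3 × 0.268324 × 0.4820 = 0.387997 (base)
P(M) = C(3,0) × 0.518^3 × 0.482^0 = 1 × 0.13899183 × 1.0000 = 0.138992
Relative intensity = 0.138992 / 0.387997 × 100 = 35.82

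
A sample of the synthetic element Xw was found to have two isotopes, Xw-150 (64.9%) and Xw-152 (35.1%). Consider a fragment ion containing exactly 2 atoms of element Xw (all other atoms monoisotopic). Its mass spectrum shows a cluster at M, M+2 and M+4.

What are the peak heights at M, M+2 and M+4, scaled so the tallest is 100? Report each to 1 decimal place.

92.5 : 100.0 : 27.0

Each Xw atom is independently Xw-150 (p = 0.649) or Xw-152 (q = 0.351); the cluster is the binomial expansion (p + q)^2.
P(M) = 0.649^2 = 0.421201
P(M+2) = 2 × 0.649^1 × 0.351^1 = 0.455598
P(M+4) = 0.351^2 = 0.123201
The M+2 peak is largest (0.455598); scaling to 100 gives 92.5 : 100.0 : 27.0.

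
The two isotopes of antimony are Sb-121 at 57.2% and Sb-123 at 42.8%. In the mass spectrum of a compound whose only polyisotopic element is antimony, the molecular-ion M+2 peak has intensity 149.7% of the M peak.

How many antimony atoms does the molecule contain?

2

The M+2/M ratio from n Sb atoms is n · q/p = n · 0.428/0.572.
n = 1.497 × 0.572/0.428 = 2.00 ≈ 2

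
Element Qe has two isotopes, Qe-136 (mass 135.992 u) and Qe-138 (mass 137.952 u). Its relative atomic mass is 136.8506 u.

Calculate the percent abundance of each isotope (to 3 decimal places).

Writing the weighted mean with unknown fraction x of Qe-136:
135.992·x + 137.952·(1 − x) = 136.8506
(135.992 − 137.952)·x = 136.8506 − 137.952
x = -1.1014 / -1.960 = 0.56194 → 56.194% Qe-136, 43.806% Qe-138.

Qe-136: 56.194%, Qe-138: 43.806%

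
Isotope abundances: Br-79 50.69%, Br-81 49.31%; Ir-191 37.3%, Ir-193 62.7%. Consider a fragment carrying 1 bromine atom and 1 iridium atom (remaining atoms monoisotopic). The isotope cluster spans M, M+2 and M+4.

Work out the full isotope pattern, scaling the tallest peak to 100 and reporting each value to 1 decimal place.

37.7 : 100.0 : 61.6

Bromine pattern (n=1): 0.5069 : 0.4931
Iridium pattern (n=1): 0.3730 : 0.6270
Convolve the two distributions (both contribute in 2-u steps):
  M: 0.5069×0.3730 = 0.189074
  M+2: 0.5069×0.6270 + 0.4931×0.3730 = 0.501753
  M+4: 0.4931×0.6270 = 0.309174
Scale to base peak (0.501753) = 100: 37.7 : 100.0 : 61.6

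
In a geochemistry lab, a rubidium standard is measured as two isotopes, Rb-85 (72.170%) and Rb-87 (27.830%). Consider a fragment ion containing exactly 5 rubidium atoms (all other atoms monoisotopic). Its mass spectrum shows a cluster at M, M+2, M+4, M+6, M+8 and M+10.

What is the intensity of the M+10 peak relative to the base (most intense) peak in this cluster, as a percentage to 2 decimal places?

Binomial terms of (0.72170 + 0.27830)^5: M 0.1958, M+2 0.3775, M+4 0.2911, M+6 0.1123, M+8 0.0216, M+10 0.0017 → M+2 is the base peak.
P(M+2) = C(5,1) × 0.72170^4 × 0.27830^1 = 5 × 0.27128565 × 0.2783 = 0.377494 (base)
P(M+10) = C(5,5) × 0.72170^0 × 0.27830^5 = 1 × 1.0000 × 0.00166942 = 0.001669
Relative intensity = 0.001669 / 0.377494 × 100 = 0.44

0.44%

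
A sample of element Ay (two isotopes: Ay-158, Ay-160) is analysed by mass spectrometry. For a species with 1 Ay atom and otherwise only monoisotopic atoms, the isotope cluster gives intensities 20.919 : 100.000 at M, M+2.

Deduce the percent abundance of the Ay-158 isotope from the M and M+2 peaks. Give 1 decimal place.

17.3%

If p is the fraction of Ay that is Ay-158, then I(M+2)/I(M) = [C(1,1)·p^0·(1−p)] / p^1 = 1·(1−p)/p = 100.000/20.919 = 4.7803
(1−p)/p = 4.7803/1 = 4.7803  ⇒  p = 1/(1 + 4.7803) = 0.1730
Ay-158: 17.3%, Ay-160: 82.7%.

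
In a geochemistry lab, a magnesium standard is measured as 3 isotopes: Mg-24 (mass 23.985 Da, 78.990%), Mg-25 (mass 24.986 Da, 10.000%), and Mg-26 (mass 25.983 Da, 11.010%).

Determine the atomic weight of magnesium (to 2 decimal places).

Ar = Σ fᵢ·mᵢ = 0.78990 × 23.985 + 0.10000 × 24.986 + 0.11010 × 25.983
= 18.9458 + 2.4986 + 2.8607 = 24.3051 Da

24.31 Da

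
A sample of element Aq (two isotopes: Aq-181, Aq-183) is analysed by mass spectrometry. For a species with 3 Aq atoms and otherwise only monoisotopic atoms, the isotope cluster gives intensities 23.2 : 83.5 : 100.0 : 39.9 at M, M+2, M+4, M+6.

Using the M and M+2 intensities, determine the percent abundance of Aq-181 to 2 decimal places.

If p is the fraction of Aq that is Aq-181, then I(M+2)/I(M) = [C(3,1)·p^2·(1−p)] / p^3 = 3·(1−p)/p = 83.5/23.2 = 3.5991
(1−p)/p = 3.5991/3 = 1.1997  ⇒  p = 1/(1 + 1.1997) = 0.4546
Aq-181: 45.46%, Aq-183: 54.54%.

45.46%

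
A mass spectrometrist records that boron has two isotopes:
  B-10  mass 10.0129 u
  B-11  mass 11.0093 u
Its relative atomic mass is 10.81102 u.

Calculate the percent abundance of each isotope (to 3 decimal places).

B-10: 19.900%, B-11: 80.100%

Let x be the fractional abundance of B-10; then B-11 has abundance 1 − x.
10.0129·x + 11.0093·(1 − x) = 10.81102
(10.0129 − 11.0093)·x = 10.81102 − 11.0093
x = -0.19828 / -0.9964 = 0.19900 → 19.900% B-10, 80.100% B-11.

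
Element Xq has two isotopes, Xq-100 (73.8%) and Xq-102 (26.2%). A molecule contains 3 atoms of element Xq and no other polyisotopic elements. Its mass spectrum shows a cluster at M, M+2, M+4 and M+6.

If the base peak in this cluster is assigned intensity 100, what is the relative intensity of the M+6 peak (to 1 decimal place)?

(0.738 + 0.262)^3 gives M 0.4019, M+2 0.4281, M+4 0.1520, M+6 0.0180; the largest is M+2.
P(M+2) = C(3,1) × 0.738^2 × 0.262^1 = 3 × 0.544644 × 0.2620 = 0.428090 (base)
P(M+6) = C(3,3) × 0.738^0 × 0.262^3 = 1 × 1.0000 × 0.01798473 = 0.017985
Relative intensity = 0.017985 / 0.428090 × 100 = 4.2

4.2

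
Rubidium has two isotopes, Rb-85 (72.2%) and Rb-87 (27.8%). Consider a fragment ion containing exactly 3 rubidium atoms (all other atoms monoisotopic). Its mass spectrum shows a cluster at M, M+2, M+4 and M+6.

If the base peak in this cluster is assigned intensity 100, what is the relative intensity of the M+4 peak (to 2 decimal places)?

38.50

Term probabilities: M 0.3764, M+2 0.4348, M+4 0.1674, M+6 0.0215. Base peak = M+2.
P(M+2) = C(3,1) × 0.722^2 × 0.278^1 = 3 × 0.521284 × 0.2780 = 0.434751 (base)
P(M+4) = C(3,2) × 0.722^1 × 0.278^2 = 3 × 0.7220 × 0.077284 = 0.167397
Relative intensity = 0.167397 / 0.434751 × 100 = 38.50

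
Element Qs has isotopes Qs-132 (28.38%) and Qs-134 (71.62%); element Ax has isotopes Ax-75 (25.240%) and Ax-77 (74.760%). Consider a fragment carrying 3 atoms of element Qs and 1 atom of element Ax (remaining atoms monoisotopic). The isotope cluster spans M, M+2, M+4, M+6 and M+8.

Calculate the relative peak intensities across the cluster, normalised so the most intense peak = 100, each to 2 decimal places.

1.38 : 14.50 : 57.16 : 100.00 : 65.51

Element Qs pattern (n=3): 0.02285794 : 0.17305349 : 0.43671919 : 0.36736938
Element Ax pattern (n=1): 0.2524 : 0.7476
Convolve the two distributions (both contribute in 2-u steps):
  M: 0.02285794×0.2524 = 0.005769
  M+2: 0.02285794×0.7476 + 0.17305349×0.2524 = 0.060767
  M+4: 0.17305349×0.7476 + 0.43671919×0.2524 = 0.239603
  M+6: 0.43671919×0.7476 + 0.36736938×0.2524 = 0.419215
  M+8: 0.36736938×0.7476 = 0.274645
Scale to base peak (0.419215) = 100: 1.38 : 14.50 : 57.16 : 100.00 : 65.51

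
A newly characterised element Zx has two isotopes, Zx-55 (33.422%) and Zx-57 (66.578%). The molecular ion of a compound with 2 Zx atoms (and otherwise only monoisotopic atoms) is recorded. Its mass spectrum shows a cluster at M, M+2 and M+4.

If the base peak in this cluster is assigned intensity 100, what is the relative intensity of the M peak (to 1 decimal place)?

(0.33422 + 0.66578)^2 gives M 0.1117, M+2 0.4450, M+4 0.4433; the largest is M+2.
P(M+2) = C(2,1) × 0.33422^1 × 0.66578^1 = 2 × 0.33422 × 0.66578 = 0.445034 (base)
P(M) = C(2,0) × 0.33422^2 × 0.66578^0 = 1 × 0.11170301 × 1.0000 = 0.111703
Relative intensity = 0.111703 / 0.445034 × 100 = 25.1

25.1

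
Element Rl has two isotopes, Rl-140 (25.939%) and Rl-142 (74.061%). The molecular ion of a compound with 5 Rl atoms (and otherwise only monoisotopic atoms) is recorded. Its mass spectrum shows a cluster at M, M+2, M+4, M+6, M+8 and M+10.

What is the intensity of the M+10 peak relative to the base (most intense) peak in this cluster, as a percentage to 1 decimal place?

57.1%

Term probabilities: M 0.0012, M+2 0.0168, M+4 0.0957, M+6 0.2733, M+8 0.3902, M+10 0.2228. Base peak = M+8.
P(M+8) = C(5,4) × 0.25939^1 × 0.74061^4 = 5 × 0.25939 × 0.30085573 = 0.390195 (base)
P(M+10) = C(5,5) × 0.25939^0 × 0.74061^5 = 1 × 1.0000 × 0.22281676 = 0.222817
Relative intensity = 0.222817 / 0.390195 × 100 = 57.1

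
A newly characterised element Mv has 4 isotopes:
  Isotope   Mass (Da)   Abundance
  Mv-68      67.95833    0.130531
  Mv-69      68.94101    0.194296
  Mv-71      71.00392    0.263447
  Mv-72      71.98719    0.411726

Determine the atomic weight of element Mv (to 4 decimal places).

Weight each isotope mass by its fractional abundance: 0.130531 × 67.95833 + 0.194296 × 68.94101 + 0.263447 × 71.00392 + 0.411726 × 71.98719
= 8.870669 + 13.394962 + 18.705770 + 29.638998 = 70.610399 Da

70.6104 Da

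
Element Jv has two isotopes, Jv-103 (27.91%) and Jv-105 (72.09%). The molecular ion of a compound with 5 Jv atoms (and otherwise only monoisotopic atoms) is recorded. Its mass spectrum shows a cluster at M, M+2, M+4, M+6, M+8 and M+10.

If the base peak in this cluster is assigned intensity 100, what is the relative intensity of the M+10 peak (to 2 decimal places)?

51.66

Binomial terms of (0.2791 + 0.7209)^5: M 0.0017, M+2 0.0219, M+4 0.1130, M+6 0.2918, M+8 0.3769, M+10 0.1947 → M+8 is the base peak.
P(M+8) = C(5,4) × 0.2791^1 × 0.7209^4 = 5 × 0.2791 × 0.27008477 = 0.376903 (base)
P(M+10) = C(5,5) × 0.2791^0 × 0.7209^5 = 1 × 1.0000 × 0.19470411 = 0.194704
Relative intensity = 0.194704 / 0.376903 × 100 = 51.66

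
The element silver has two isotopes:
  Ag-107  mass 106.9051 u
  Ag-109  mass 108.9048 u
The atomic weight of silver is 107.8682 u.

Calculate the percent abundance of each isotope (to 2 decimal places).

With x = fraction of Ag-107 (so Ag-109 is 1 − x):
106.9051·x + 108.9048·(1 − x) = 107.8682
(106.9051 − 108.9048)·x = 107.8682 − 108.9048
x = -1.0366 / -1.9997 = 0.51838 → 51.84% Ag-107, 48.16% Ag-109.

Ag-107: 51.84%, Ag-109: 48.16%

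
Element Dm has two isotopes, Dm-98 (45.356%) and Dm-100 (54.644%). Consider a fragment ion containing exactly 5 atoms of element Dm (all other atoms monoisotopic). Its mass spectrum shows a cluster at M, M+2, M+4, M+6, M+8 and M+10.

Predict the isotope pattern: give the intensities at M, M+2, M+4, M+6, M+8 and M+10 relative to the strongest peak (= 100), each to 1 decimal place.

Expanding (0.45356 + 0.54644)^5:
P(M) = 0.45356^5 = 0.019194
P(M+2) = 5 × 0.45356^4 × 0.54644^1 = 0.115625
P(M+4) = 10 × 0.45356^3 × 0.54644^2 = 0.278605
P(M+6) = 10 × 0.45356^2 × 0.54644^3 = 0.335658
P(M+8) = 5 × 0.45356^1 × 0.54644^4 = 0.202197
P(M+10) = 0.54644^5 = 0.048721
The M+6 peak is largest (0.335658); scaling to 100 gives 5.7 : 34.4 : 83.0 : 100.0 : 60.2 : 14.5.

5.7 : 34.4 : 83.0 : 100.0 : 60.2 : 14.5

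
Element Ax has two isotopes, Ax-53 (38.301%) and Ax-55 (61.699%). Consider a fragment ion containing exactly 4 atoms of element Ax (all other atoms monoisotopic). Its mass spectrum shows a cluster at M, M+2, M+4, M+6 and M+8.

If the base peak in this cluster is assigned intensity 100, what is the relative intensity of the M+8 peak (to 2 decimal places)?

(0.38301 + 0.61699)^4 gives M 0.0215, M+2 0.1387, M+4 0.3351, M+6 0.3598, M+8 0.1449; the largest is M+6.
P(M+6) = C(4,3) × 0.38301^1 × 0.61699^3 = 4 × 0.38301 × 0.23487369 = 0.359836 (base)
P(M+8) = C(4,4) × 0.38301^0 × 0.61699^4 = 1 × 1.0000 × 0.14491472 = 0.144915
Relative intensity = 0.144915 / 0.359836 × 100 = 40.27

40.27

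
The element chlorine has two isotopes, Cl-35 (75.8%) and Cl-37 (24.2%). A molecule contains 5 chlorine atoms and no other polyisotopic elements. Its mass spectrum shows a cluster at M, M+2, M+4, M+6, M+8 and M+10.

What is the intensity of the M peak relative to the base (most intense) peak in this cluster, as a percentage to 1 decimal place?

62.6%

Term probabilities: M 0.2502, M+2 0.3994, M+4 0.2551, M+6 0.0814, M+8 0.0130, M+10 0.0008. Base peak = M+2.
P(M+2) = C(5,1) × 0.758^4 × 0.242^1 = 5 × 0.33012379 × 0.2420 = 0.399450 (base)
P(M) = C(5,0) × 0.758^5 × 0.242^0 = 1 × 0.25023383 × 1.0000 = 0.250234
Relative intensity = 0.250234 / 0.399450 × 100 = 62.6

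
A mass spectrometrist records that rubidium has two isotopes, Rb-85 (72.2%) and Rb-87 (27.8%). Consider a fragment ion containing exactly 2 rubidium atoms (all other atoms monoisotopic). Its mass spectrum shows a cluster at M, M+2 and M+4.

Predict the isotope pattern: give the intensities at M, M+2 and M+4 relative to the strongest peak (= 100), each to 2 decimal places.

Expanding (0.722 + 0.278)^2:
P(M) = 0.722^2 = 0.521284
P(M+2) = 2 × 0.722^1 × 0.278^1 = 0.401432
P(M+4) = 0.278^2 = 0.077284
The M peak is largest (0.521284); scaling to 100 gives 100.00 : 77.01 : 14.83.

100.00 : 77.01 : 14.83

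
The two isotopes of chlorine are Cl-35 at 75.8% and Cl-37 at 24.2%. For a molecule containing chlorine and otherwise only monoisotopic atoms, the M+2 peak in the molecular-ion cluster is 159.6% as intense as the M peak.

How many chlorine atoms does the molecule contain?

5

For n independent Cl atoms, I(M+2)/I(M) = n · (abundance Cl-37) / (abundance Cl-35) = n · 0.242/0.758.
n = 1.596 × 0.758/0.242 = 5.00 ≈ 5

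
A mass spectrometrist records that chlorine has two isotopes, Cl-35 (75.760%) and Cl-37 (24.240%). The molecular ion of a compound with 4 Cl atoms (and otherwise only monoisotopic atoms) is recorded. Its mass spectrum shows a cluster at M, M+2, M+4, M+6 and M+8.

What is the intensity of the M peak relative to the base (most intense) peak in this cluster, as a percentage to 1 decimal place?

78.1%

Term probabilities: M 0.3294, M+2 0.4216, M+4 0.2023, M+6 0.0432, M+8 0.0035. Base peak = M+2.
P(M+2) = C(4,1) × 0.75760^3 × 0.24240^1 = 4 × 0.4348304 × 0.2424 = 0.421612 (base)
P(M) = C(4,0) × 0.75760^4 × 0.24240^0 = 1 × 0.32942751 × 1.0000 = 0.329428
Relative intensity = 0.329428 / 0.421612 × 100 = 78.1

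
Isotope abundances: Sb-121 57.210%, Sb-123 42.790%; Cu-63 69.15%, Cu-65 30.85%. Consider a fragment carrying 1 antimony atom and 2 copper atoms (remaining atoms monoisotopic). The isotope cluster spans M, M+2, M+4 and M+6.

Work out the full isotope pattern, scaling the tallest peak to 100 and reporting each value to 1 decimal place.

Antimony pattern (n=1): 0.5721 : 0.4279
Copper pattern (n=2): 0.47817225 : 0.4266555 : 0.09517225
Convolve the two distributions (both contribute in 2-u steps):
  M: 0.5721×0.47817225 = 0.273562
  M+2: 0.5721×0.4266555 + 0.4279×0.47817225 = 0.448700
  M+4: 0.5721×0.09517225 + 0.4279×0.4266555 = 0.237014
  M+6: 0.4279×0.09517225 = 0.040724
Scale to base peak (0.448700) = 100: 61.0 : 100.0 : 52.8 : 9.1

61.0 : 100.0 : 52.8 : 9.1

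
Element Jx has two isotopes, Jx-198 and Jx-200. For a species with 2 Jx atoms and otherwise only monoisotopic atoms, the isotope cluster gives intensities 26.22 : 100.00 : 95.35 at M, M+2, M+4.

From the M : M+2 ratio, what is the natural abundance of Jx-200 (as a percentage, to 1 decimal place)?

Let p = fractional abundance of Jx-198. I(M+2)/I(M) = [C(2,1)·p^1·(1−p)] / p^2 = 2·(1−p)/p = 100.00/26.22 = 3.8139
(1−p)/p = 3.8139/2 = 1.9069  ⇒  p = 1/(1 + 1.9069) = 0.3440
Jx-198: 34.4%, Jx-200: 65.6%.

65.6%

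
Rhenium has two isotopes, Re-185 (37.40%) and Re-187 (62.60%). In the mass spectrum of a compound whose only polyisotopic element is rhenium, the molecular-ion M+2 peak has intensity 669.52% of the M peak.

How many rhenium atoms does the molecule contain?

The M+2/M ratio from n Re atoms is n · q/p = n · 0.6260/0.3740.
n = 6.6952 × 0.3740/0.6260 = 4.00 ≈ 4

4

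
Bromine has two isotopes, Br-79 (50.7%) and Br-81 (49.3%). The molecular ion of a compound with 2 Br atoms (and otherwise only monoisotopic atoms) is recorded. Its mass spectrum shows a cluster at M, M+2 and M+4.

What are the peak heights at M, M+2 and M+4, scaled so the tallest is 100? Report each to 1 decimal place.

Each Br atom is independently Br-79 (p = 0.507) or Br-81 (q = 0.493); the cluster is the binomial expansion (p + q)^2.
P(M) = 0.507^2 = 0.257049
P(M+2) = 2 × 0.507^1 × 0.493^1 = 0.499902
P(M+4) = 0.493^2 = 0.243049
The M+2 peak is largest (0.499902); scaling to 100 gives 51.4 : 100.0 : 48.6.

51.4 : 100.0 : 48.6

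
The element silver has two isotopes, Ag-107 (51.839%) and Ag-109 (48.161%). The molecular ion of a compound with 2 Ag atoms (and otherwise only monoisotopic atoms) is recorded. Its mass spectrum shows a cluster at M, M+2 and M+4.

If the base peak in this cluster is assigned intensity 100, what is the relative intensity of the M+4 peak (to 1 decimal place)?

Term probabilities: M 0.2687, M+2 0.4993, M+4 0.2319. Base peak = M+2.
P(M+2) = C(2,1) × 0.51839^1 × 0.48161^1 = 2 × 0.51839 × 0.48161 = 0.499324 (base)
P(M+4) = C(2,2) × 0.51839^0 × 0.48161^2 = 1 × 1.0000 × 0.23194819 = 0.231948
Relative intensity = 0.231948 / 0.499324 × 100 = 46.5

46.5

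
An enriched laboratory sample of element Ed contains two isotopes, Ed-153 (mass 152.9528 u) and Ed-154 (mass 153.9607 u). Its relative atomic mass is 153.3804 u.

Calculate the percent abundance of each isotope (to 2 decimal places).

Ed-153: 57.58%, Ed-154: 42.42%

Writing the weighted mean with unknown fraction x of Ed-153:
152.9528·x + 153.9607·(1 − x) = 153.3804
(152.9528 − 153.9607)·x = 153.3804 − 153.9607
x = -0.5803 / -1.0079 = 0.57575 → 57.58% Ed-153, 42.42% Ed-154.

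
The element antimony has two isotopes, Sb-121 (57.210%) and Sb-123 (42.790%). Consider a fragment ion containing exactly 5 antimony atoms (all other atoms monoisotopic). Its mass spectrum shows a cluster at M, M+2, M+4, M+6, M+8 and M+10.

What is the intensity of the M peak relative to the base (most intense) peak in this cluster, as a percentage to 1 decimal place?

17.9%

Binomial terms of (0.57210 + 0.42790)^5: M 0.0613, M+2 0.2292, M+4 0.3428, M+6 0.2564, M+8 0.0959, M+10 0.0143 → M+4 is the base peak.
P(M+4) = C(5,2) × 0.57210^3 × 0.42790^2 = 10 × 0.18724742 × 0.18309841 = 0.342847 (base)
P(M) = C(5,0) × 0.57210^5 × 0.42790^0 = 1 × 0.06128578 × 1.0000 = 0.061286
Relative intensity = 0.061286 / 0.342847 × 100 = 17.9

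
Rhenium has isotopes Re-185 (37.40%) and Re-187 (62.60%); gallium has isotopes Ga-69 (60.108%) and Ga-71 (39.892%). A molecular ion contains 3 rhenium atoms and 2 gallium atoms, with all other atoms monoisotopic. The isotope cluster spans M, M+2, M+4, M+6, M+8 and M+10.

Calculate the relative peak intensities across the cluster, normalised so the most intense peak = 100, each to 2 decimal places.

5.54 : 35.16 : 85.90 : 100.00 : 54.97 : 11.44

Rhenium pattern (n=3): 0.05231362 : 0.26268713 : 0.43968487 : 0.24531438
Gallium pattern (n=2): 0.36129717 : 0.47956567 : 0.15913717
Convolve the two distributions (both contribute in 2-u steps):
  M: 0.05231362×0.36129717 = 0.018901
  M+2: 0.05231362×0.47956567 + 0.26268713×0.36129717 = 0.119996
  M+4: 0.05231362×0.15913717 + 0.26268713×0.47956567 + 0.43968487×0.36129717 = 0.293158
  M+6: 0.26268713×0.15913717 + 0.43968487×0.47956567 + 0.24531438×0.36129717 = 0.341292
  M+8: 0.43968487×0.15913717 + 0.24531438×0.47956567 = 0.187615
  M+10: 0.24531438×0.15913717 = 0.039039
Scale to base peak (0.341292) = 100: 5.54 : 35.16 : 85.90 : 100.00 : 54.97 : 11.44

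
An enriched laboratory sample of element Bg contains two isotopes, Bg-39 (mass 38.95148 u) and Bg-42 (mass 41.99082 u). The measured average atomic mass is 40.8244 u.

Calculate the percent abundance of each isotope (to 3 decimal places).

Writing the weighted mean with unknown fraction x of Bg-39:
38.95148·x + 41.99082·(1 − x) = 40.8244
(38.95148 − 41.99082)·x = 40.8244 − 41.99082
x = -1.16642 / -3.03934 = 0.38377 → 38.377% Bg-39, 61.623% Bg-42.

Bg-39: 38.377%, Bg-42: 61.623%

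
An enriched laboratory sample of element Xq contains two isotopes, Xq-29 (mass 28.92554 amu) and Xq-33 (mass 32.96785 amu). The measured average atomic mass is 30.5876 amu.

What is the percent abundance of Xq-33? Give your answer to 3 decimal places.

Writing the weighted mean with unknown fraction x of Xq-29:
28.92554·x + 32.96785·(1 − x) = 30.5876
(28.92554 − 32.96785)·x = 30.5876 − 32.96785
x = -2.38025 / -4.04231 = 0.58883 → 58.883% Xq-29, 41.117% Xq-33.

41.117%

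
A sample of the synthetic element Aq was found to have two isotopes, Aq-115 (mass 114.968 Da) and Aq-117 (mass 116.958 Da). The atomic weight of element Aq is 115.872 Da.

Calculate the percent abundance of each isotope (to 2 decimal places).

With x = fraction of Aq-115 (so Aq-117 is 1 − x):
114.968·x + 116.958·(1 − x) = 115.872
(114.968 − 116.958)·x = 115.872 − 116.958
x = -1.086 / -1.990 = 0.54573 → 54.57% Aq-115, 45.43% Aq-117.

Aq-115: 54.57%, Aq-117: 45.43%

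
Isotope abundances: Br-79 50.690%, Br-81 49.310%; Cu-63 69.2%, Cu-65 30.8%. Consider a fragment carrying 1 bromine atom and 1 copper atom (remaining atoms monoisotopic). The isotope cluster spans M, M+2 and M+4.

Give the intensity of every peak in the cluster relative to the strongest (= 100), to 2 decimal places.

Bromine pattern (n=1): 0.5069 : 0.4931
Copper pattern (n=1): 0.6920 : 0.3080
Convolve the two distributions (both contribute in 2-u steps):
  M: 0.5069×0.6920 = 0.350775
  M+2: 0.5069×0.3080 + 0.4931×0.6920 = 0.497350
  M+4: 0.4931×0.3080 = 0.151875
Scale to base peak (0.497350) = 100: 70.53 : 100.00 : 30.54

70.53 : 100.00 : 30.54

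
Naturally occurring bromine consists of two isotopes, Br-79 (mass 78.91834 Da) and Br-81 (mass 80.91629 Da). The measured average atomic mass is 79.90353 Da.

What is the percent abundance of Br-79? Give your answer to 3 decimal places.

Writing the weighted mean with unknown fraction x of Br-79:
78.91834·x + 80.91629·(1 − x) = 79.90353
(78.91834 − 80.91629)·x = 79.90353 − 80.91629
x = -1.01276 / -1.99795 = 0.50690 → 50.690% Br-79, 49.310% Br-81.

50.690%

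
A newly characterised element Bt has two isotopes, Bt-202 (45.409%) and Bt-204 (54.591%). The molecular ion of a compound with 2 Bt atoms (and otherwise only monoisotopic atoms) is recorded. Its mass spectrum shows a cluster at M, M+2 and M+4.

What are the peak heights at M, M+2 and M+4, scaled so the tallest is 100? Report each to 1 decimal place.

41.6 : 100.0 : 60.1

The 2 Bt atoms are independent, so intensities follow the terms of (0.45409 + 0.54591)^2.
P(M) = 0.45409^2 = 0.206198
P(M+2) = 2 × 0.45409^1 × 0.54591^1 = 0.495785
P(M+4) = 0.54591^2 = 0.298018
The M+2 peak is largest (0.495785); scaling to 100 gives 41.6 : 100.0 : 60.1.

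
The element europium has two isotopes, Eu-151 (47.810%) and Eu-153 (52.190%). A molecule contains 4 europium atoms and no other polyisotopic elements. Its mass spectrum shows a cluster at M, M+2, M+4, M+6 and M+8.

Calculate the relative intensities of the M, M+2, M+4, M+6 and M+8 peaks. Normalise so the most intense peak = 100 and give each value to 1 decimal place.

14.0 : 61.1 : 100.0 : 72.8 : 19.9

Expanding (0.47810 + 0.52190)^4:
P(M) = 0.47810^4 = 0.052249
P(M+2) = 4 × 0.47810^3 × 0.52190^1 = 0.228141
P(M+4) = 6 × 0.47810^2 × 0.52190^2 = 0.373563
P(M+6) = 4 × 0.47810^1 × 0.52190^3 = 0.271857
P(M+8) = 0.52190^4 = 0.074191
The M+4 peak is largest (0.373563); scaling to 100 gives 14.0 : 61.1 : 100.0 : 72.8 : 19.9.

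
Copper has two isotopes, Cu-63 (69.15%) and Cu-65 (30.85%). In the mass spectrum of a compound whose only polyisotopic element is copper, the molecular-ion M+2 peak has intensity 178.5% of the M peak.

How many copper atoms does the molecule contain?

With n Cu atoms, P(M+2)/P(M) = C(n,1)·p^(n−1)q / p^n = n·q/p = n · 0.3085/0.6915.
n = 1.785 × 0.6915/0.3085 = 4.00 ≈ 4

4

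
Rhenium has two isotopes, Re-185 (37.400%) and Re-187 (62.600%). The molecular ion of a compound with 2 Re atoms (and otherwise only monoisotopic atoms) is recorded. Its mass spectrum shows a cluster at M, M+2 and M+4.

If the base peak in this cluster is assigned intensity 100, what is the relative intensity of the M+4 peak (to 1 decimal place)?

Term probabilities: M 0.1399, M+2 0.4682, M+4 0.3919. Base peak = M+2.
P(M+2) = C(2,1) × 0.37400^1 × 0.62600^1 = 2 × 0.3740 × 0.6260 = 0.468248 (base)
P(M+4) = C(2,2) × 0.37400^0 × 0.62600^2 = 1 × 1.0000 × 0.391876 = 0.391876
Relative intensity = 0.391876 / 0.468248 × 100 = 83.7

83.7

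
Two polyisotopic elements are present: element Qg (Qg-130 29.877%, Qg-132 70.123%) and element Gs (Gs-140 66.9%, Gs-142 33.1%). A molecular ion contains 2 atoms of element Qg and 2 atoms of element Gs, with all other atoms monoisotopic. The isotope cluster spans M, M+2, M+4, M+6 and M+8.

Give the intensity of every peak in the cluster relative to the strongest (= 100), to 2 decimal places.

9.62 : 54.66 : 100.00 : 63.47 : 12.97

Element Qg pattern (n=2): 0.08926351 : 0.41901297 : 0.49172351
Element Gs pattern (n=2): 0.447561 : 0.442878 : 0.109561
Convolve the two distributions (both contribute in 2-u steps):
  M: 0.08926351×0.447561 = 0.039951
  M+2: 0.08926351×0.442878 + 0.41901297×0.447561 = 0.227067
  M+4: 0.08926351×0.109561 + 0.41901297×0.442878 + 0.49172351×0.447561 = 0.415428
  M+6: 0.41901297×0.109561 + 0.49172351×0.442878 = 0.263681
  M+8: 0.49172351×0.109561 = 0.053874
Scale to base peak (0.415428) = 100: 9.62 : 54.66 : 100.00 : 63.47 : 12.97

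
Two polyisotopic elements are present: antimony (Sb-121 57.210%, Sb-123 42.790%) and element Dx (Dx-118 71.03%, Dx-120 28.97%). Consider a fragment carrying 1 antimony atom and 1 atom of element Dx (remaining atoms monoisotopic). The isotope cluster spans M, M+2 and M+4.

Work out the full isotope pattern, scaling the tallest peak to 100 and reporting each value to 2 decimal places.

86.52 : 100.00 : 26.39

Antimony pattern (n=1): 0.5721 : 0.4279
Element Dx pattern (n=1): 0.7103 : 0.2897
Convolve the two distributions (both contribute in 2-u steps):
  M: 0.5721×0.7103 = 0.406363
  M+2: 0.5721×0.2897 + 0.4279×0.7103 = 0.469675
  M+4: 0.4279×0.2897 = 0.123963
Scale to base peak (0.469675) = 100: 86.52 : 100.00 : 26.39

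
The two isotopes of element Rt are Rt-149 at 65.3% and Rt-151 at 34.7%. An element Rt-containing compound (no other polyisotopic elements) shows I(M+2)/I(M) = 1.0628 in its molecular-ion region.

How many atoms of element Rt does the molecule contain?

2

With n Rt atoms, P(M+2)/P(M) = C(n,1)·p^(n−1)q / p^n = n·q/p = n · 0.347/0.653.
n = 1.0628 × 0.653/0.347 = 2.00 ≈ 2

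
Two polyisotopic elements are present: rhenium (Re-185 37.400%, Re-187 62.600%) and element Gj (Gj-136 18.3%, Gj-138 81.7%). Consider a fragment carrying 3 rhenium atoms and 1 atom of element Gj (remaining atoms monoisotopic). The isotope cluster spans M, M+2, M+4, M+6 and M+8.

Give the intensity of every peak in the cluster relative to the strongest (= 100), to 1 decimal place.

2.4 : 22.5 : 73.0 : 100.0 : 49.6

Rhenium pattern (n=3): 0.05231362 : 0.26268713 : 0.43968487 : 0.24531438
Element Gj pattern (n=1): 0.1830 : 0.8170
Convolve the two distributions (both contribute in 2-u steps):
  M: 0.05231362×0.1830 = 0.009573
  M+2: 0.05231362×0.8170 + 0.26268713×0.1830 = 0.090812
  M+4: 0.26268713×0.8170 + 0.43968487×0.1830 = 0.295078
  M+6: 0.43968487×0.8170 + 0.24531438×0.1830 = 0.404115
  M+8: 0.24531438×0.8170 = 0.200422
Scale to base peak (0.404115) = 100: 2.4 : 22.5 : 73.0 : 100.0 : 49.6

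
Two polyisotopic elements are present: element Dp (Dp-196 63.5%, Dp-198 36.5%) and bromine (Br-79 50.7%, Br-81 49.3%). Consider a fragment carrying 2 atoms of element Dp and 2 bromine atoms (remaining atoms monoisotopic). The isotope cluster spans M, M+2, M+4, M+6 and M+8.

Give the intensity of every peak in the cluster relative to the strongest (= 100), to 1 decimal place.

28.5 : 88.1 : 100.0 : 49.3 : 8.9

Element Dp pattern (n=2): 0.403225 : 0.46355 : 0.133225
Bromine pattern (n=2): 0.257049 : 0.499902 : 0.243049
Convolve the two distributions (both contribute in 2-u steps):
  M: 0.403225×0.257049 = 0.103649
  M+2: 0.403225×0.499902 + 0.46355×0.257049 = 0.320728
  M+4: 0.403225×0.243049 + 0.46355×0.499902 + 0.133225×0.257049 = 0.363978
  M+6: 0.46355×0.243049 + 0.133225×0.499902 = 0.179265
  M+8: 0.133225×0.243049 = 0.032380
Scale to base peak (0.363978) = 100: 28.5 : 88.1 : 100.0 : 49.3 : 8.9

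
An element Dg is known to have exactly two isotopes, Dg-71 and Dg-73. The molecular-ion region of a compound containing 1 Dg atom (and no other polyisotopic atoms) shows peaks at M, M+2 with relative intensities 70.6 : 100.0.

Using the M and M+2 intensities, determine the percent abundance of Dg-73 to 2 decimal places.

If p is the fraction of Dg that is Dg-71, then I(M+2)/I(M) = [C(1,1)·p^0·(1−p)] / p^1 = 1·(1−p)/p = 100.0/70.6 = 1.4164
(1−p)/p = 1.4164/1 = 1.4164  ⇒  p = 1/(1 + 1.4164) = 0.4138
Dg-71: 41.38%, Dg-73: 58.62%.

58.62%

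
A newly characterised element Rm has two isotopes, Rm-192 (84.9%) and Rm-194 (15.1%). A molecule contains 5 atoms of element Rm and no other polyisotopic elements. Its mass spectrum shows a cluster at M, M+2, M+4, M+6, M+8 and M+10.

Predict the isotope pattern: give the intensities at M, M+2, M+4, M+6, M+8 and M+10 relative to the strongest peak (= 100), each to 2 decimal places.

100.00 : 88.93 : 31.63 : 5.63 : 0.50 : 0.02

Each Rm atom is independently Rm-192 (p = 0.849) or Rm-194 (q = 0.151); the cluster is the binomial expansion (p + q)^5.
P(M) = 0.849^5 = 0.441101
P(M+2) = 5 × 0.849^4 × 0.151^1 = 0.392263
P(M+4) = 10 × 0.849^3 × 0.151^2 = 0.139533
P(M+6) = 10 × 0.849^2 × 0.151^3 = 0.024817
P(M+8) = 5 × 0.849^1 × 0.151^4 = 0.002207
P(M+10) = 0.151^5 = 0.000079
The M peak is largest (0.441101); scaling to 100 gives 100.00 : 88.93 : 31.63 : 5.63 : 0.50 : 0.02.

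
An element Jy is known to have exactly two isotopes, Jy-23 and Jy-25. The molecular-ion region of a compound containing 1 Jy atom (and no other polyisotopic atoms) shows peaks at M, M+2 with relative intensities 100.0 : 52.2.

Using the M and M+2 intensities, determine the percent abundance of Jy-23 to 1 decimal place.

Let p = fractional abundance of Jy-23. I(M+2)/I(M) = [C(1,1)·p^0·(1−p)] / p^1 = 1·(1−p)/p = 52.2/100.0 = 0.5220
(1−p)/p = 0.5220/1 = 0.5220  ⇒  p = 1/(1 + 0.5220) = 0.6570
Jy-23: 65.7%, Jy-25: 34.3%.

65.7%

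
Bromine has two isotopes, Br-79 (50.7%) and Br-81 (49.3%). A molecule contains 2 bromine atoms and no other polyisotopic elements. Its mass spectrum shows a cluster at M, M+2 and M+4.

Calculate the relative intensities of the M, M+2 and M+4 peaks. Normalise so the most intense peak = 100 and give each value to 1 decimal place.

51.4 : 100.0 : 48.6

The 2 Br atoms are independent, so intensities follow the terms of (0.507 + 0.493)^2.
P(M) = 0.507^2 = 0.257049
P(M+2) = 2 × 0.507^1 × 0.493^1 = 0.499902
P(M+4) = 0.493^2 = 0.243049
The M+2 peak is largest (0.499902); scaling to 100 gives 51.4 : 100.0 : 48.6.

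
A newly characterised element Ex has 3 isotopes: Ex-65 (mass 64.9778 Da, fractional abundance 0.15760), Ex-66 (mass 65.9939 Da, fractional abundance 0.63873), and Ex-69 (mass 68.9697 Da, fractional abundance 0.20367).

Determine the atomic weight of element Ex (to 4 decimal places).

66.4398 Da

Weight each isotope mass by its fractional abundance: 0.15760 × 64.9778 + 0.63873 × 65.9939 + 0.20367 × 68.9697
= 10.24050 + 42.15228 + 14.04706 = 66.43984 Da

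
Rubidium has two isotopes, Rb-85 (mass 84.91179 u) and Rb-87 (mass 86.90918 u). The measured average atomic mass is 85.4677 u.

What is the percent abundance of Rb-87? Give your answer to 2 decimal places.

Writing the weighted mean with unknown fraction x of Rb-85:
84.91179·x + 86.90918·(1 − x) = 85.4677
(84.91179 − 86.90918)·x = 85.4677 − 86.90918
x = -1.44148 / -1.99739 = 0.72168 → 72.17% Rb-85, 27.83% Rb-87.

27.83%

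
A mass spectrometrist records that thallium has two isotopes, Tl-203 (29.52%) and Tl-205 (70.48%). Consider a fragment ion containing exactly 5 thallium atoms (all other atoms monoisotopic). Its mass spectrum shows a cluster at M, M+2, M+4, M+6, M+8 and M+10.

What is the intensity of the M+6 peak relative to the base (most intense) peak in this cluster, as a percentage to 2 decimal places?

83.77%

Term probabilities: M 0.0022, M+2 0.0268, M+4 0.1278, M+6 0.3051, M+8 0.3642, M+10 0.1739. Base peak = M+8.
P(M+8) = C(5,4) × 0.2952^1 × 0.7048^4 = 5 × 0.2952 × 0.24675365 = 0.364208 (base)
P(M+6) = C(5,3) × 0.2952^2 × 0.7048^3 = 10 × 0.08714304 × 0.35010449 = 0.305092
Relative intensity = 0.305092 / 0.364208 × 100 = 83.77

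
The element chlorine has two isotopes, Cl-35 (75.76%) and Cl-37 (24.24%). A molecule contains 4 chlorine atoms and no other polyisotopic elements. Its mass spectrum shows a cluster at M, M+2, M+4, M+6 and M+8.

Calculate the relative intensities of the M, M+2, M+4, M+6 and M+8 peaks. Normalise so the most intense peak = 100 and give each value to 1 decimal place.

Each Cl atom is independently Cl-35 (p = 0.7576) or Cl-37 (q = 0.2424); the cluster is the binomial expansion (p + q)^4.
P(M) = 0.7576^4 = 0.329428
P(M+2) = 4 × 0.7576^3 × 0.2424^1 = 0.421612
P(M+4) = 6 × 0.7576^2 × 0.2424^2 = 0.202347
P(M+6) = 4 × 0.7576^1 × 0.2424^3 = 0.043162
P(M+8) = 0.2424^4 = 0.003452
The M+2 peak is largest (0.421612); scaling to 100 gives 78.1 : 100.0 : 48.0 : 10.2 : 0.8.

78.1 : 100.0 : 48.0 : 10.2 : 0.8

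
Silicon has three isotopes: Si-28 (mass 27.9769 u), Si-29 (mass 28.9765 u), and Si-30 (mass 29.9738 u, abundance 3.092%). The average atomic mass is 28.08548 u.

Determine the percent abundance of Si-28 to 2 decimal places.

92.22%

The remaining 96.908% is split between Si-28 (fraction x) and Si-29 (fraction 0.96908 − x).
Substituting: 27.9769x + 28.9765(0.96908 − x) = 27.158690104
(27.9769 − 28.9765)x = -0.921856516  ⇒  x = 0.92223, y = 0.04685
Si-28: 92.22%, Si-29: 4.69%.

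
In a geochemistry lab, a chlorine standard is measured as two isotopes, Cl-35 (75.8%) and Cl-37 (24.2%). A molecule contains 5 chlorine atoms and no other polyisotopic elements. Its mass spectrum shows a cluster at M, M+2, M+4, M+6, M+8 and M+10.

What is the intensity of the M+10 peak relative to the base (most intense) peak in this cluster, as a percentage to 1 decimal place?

Term probabilities: M 0.2502, M+2 0.3994, M+4 0.2551, M+6 0.0814, M+8 0.0130, M+10 0.0008. Base peak = M+2.
P(M+2) = C(5,1) × 0.758^4 × 0.242^1 = 5 × 0.33012379 × 0.2420 = 0.399450 (base)
P(M+10) = C(5,5) × 0.758^0 × 0.242^5 = 1 × 1.0000 × 0.00083 = 0.000830
Relative intensity = 0.000830 / 0.399450 × 100 = 0.2

0.2%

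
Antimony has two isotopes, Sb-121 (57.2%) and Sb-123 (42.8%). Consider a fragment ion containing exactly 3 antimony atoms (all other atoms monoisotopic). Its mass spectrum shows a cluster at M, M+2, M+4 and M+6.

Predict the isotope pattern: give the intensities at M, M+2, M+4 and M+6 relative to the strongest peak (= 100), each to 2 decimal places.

44.55 : 100.00 : 74.83 : 18.66

Expanding (0.572 + 0.428)^3:
P(M) = 0.572^3 = 0.187149
P(M+2) = 3 × 0.572^2 × 0.428^1 = 0.420104
P(M+4) = 3 × 0.572^1 × 0.428^2 = 0.314344
P(M+6) = 0.428^3 = 0.078403
The M+2 peak is largest (0.420104); scaling to 100 gives 44.55 : 100.00 : 74.83 : 18.66.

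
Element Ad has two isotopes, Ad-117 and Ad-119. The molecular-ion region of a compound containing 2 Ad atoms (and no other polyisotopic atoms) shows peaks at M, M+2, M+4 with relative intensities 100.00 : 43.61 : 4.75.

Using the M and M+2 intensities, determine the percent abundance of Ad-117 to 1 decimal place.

82.1%

Let p = fractional abundance of Ad-117. I(M+2)/I(M) = [C(2,1)·p^1·(1−p)] / p^2 = 2·(1−p)/p = 43.61/100.00 = 0.4361
(1−p)/p = 0.4361/2 = 0.2180  ⇒  p = 1/(1 + 0.2180) = 0.8210
Ad-117: 82.1%, Ad-119: 17.9%.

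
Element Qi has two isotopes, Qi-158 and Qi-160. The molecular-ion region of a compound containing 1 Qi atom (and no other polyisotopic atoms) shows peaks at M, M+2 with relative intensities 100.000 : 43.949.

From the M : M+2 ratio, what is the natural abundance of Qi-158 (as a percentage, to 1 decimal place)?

69.5%

Write p for the Qi-158 fraction. I(M+2)/I(M) = [C(1,1)·p^0·(1−p)] / p^1 = 1·(1−p)/p = 43.949/100.000 = 0.4395
(1−p)/p = 0.4395/1 = 0.4395  ⇒  p = 1/(1 + 0.4395) = 0.6947
Qi-158: 69.5%, Qi-160: 30.5%.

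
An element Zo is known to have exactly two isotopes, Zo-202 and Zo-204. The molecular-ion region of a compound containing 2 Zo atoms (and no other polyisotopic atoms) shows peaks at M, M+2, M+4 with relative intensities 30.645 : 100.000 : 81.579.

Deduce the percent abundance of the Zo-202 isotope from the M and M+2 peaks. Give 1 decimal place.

Write p for the Zo-202 fraction. I(M+2)/I(M) = [C(2,1)·p^1·(1−p)] / p^2 = 2·(1−p)/p = 100.000/30.645 = 3.2632
(1−p)/p = 3.2632/2 = 1.6316  ⇒  p = 1/(1 + 1.6316) = 0.3800
Zo-202: 38.0%, Zo-204: 62.0%.

38.0%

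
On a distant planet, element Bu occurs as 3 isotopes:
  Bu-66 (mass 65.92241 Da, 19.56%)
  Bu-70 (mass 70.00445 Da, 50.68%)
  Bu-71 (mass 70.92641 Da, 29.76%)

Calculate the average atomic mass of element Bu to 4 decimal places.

69.4804 Da

Weight each isotope mass by its fractional abundance: 0.1956 × 65.92241 + 0.5068 × 70.00445 + 0.2976 × 70.92641
= 12.894423 + 35.478255 + 21.107700 = 69.480378 Da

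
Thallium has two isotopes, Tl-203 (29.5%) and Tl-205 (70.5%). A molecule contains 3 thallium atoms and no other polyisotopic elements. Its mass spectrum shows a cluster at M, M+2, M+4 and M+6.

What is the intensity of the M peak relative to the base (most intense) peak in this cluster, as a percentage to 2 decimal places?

Binomial terms of (0.295 + 0.705)^3: M 0.0257, M+2 0.1841, M+4 0.4399, M+6 0.3504 → M+4 is the base peak.
P(M+4) = C(3,2) × 0.295^1 × 0.705^2 = 3 × 0.2950 × 0.497025 = 0.439867 (base)
P(M) = C(3,0) × 0.295^3 × 0.705^0 = 1 × 0.02567237 × 1.0000 = 0.025672
Relative intensity = 0.025672 / 0.439867 × 100 = 5.84

5.84%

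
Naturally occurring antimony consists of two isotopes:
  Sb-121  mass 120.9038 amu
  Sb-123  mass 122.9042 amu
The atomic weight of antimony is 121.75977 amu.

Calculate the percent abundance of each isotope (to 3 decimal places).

Sb-121: 57.210%, Sb-123: 42.790%

With x = fraction of Sb-121 (so Sb-123 is 1 − x):
120.9038·x + 122.9042·(1 − x) = 121.75977
(120.9038 − 122.9042)·x = 121.75977 − 122.9042
x = -1.14443 / -2.0004 = 0.57210 → 57.210% Sb-121, 42.790% Sb-123.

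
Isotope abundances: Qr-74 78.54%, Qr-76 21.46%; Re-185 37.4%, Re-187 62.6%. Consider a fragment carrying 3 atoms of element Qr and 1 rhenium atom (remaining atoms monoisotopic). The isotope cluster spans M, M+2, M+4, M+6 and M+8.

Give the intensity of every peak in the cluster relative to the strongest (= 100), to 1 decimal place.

Element Qr pattern (n=3): 0.48447647 : 0.39713006 : 0.10851046 : 0.00988301
Rhenium pattern (n=1): 0.3740 : 0.6260
Convolve the two distributions (both contribute in 2-u steps):
  M: 0.48447647×0.3740 = 0.181194
  M+2: 0.48447647×0.6260 + 0.39713006×0.3740 = 0.451809
  M+4: 0.39713006×0.6260 + 0.10851046×0.3740 = 0.289186
  M+6: 0.10851046×0.6260 + 0.00988301×0.3740 = 0.071624
  M+8: 0.00988301×0.6260 = 0.006187
Scale to base peak (0.451809) = 100: 40.1 : 100.0 : 64.0 : 15.9 : 1.4

40.1 : 100.0 : 64.0 : 15.9 : 1.4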